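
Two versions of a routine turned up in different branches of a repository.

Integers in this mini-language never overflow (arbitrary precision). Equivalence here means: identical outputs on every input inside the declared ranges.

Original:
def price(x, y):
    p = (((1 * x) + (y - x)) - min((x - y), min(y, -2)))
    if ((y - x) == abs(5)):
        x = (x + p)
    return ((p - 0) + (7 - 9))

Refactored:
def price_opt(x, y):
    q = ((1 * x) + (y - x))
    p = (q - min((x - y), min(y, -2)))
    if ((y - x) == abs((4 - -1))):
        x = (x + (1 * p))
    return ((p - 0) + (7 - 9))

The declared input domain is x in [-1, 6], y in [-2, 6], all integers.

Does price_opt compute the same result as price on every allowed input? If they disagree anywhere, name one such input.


Equivalent — the differences include arithmetic usage differs, and statement counts differ, and constant usage differs, and local variable names differ, yet no declared input distinguishes the two.
As a probe, take x=3, y=0: price runs p=2, then ((y - x) == abs(5)) is false, then returns 0; price_opt runs q=0, then p=2, then ((y - x) == abs((4 - -1))) is false, then returns 0; both end at 0.
Sweeping the whole domain (72 inputs) finds no disagreement.
verdict: equivalent


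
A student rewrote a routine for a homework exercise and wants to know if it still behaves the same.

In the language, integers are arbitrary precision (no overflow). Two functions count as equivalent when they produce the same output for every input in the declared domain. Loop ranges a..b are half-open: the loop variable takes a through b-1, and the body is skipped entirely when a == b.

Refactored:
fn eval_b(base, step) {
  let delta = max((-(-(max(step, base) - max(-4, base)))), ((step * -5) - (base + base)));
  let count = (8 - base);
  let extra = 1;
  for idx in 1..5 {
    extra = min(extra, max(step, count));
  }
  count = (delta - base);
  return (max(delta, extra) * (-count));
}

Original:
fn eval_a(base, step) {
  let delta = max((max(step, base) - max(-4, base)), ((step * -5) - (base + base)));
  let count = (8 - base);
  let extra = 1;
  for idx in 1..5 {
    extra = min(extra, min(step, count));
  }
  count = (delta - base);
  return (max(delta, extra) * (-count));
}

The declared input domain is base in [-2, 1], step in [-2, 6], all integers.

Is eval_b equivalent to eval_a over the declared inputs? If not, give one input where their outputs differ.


Consider the input base=1, step=0.
eval_a: delta becomes 0; next count becomes 7; next extra becomes 1; next at idx=1:; next extra becomes 0; next at idx=2:; next extra becomes 0; next at idx=3:; next extra becomes 0; next at idx=4:; next extra becomes 0; next count becomes -1; next final value 0
eval_b: delta becomes 0; next count becomes 7; next extra becomes 1; next at idx=1:; next extra becomes 1; next at idx=2:; next extra becomes 1; next at idx=3:; next extra becomes 1; next at idx=4:; next extra becomes 1; next count becomes -1; next final value 1
0 != 1, so the rewrite changes behavior.
verdict: not equivalent; witness: base=1, step=0


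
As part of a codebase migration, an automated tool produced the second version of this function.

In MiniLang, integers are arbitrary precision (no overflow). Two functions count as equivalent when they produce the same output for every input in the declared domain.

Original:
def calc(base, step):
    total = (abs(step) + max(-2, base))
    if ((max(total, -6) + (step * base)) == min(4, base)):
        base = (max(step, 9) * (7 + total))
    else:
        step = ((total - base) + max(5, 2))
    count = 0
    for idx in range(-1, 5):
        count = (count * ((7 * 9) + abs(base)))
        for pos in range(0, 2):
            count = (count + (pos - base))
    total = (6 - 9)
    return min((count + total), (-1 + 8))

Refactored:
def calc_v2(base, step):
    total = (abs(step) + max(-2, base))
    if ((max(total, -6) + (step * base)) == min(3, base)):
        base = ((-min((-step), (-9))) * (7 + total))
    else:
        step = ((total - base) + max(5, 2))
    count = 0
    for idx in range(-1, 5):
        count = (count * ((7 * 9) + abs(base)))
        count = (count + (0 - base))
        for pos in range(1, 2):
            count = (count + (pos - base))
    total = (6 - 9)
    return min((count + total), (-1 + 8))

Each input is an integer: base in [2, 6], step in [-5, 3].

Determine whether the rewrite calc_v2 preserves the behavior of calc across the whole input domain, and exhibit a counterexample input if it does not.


Try base=4, step=0.
calc: total=4, then ((max(total, -6) + (step * base)) == min(4, base)) is true, then base=99, then count=0, then (idx=-1), then count=0, then (pos=0), then count=-99, then (pos=1), then count=-197, then (idx=0), then count=-31914, then (pos=0), then count=-32013, then (pos=1), then count=-32111, then (idx=1), then count=-5201982, then (pos=0), then count=-5202081, then (pos=1), then count=-5202179, then (idx=2), then count=-842752998, then (pos=0), then count=-842753097, then (pos=1), then count=-842753195, then (idx=3), then count=-136526017590, then (pos=0), then count=-136526017689, then (pos=1), then count=-136526017787, then (idx=4), then count=-22117214881494, then (pos=0), then count=-22117214881593, then (pos=1), then count=-22117214881691, then total=-3, then returns -22117214881694
calc_v2: total=4, then ((max(total, -6) + (step * base)) == min(3, base)) is false, then step=5, then count=0, then (idx=-1), then count=0, then count=-4, then (pos=1), then count=-7, then (idx=0), then count=-469, then count=-473, then (pos=1), then count=-476, then (idx=1), then count=-31892, then count=-31896, then (pos=1), then count=-31899, then (idx=2), then count=-2137233, then count=-2137237, then (pos=1), then count=-2137240, then (idx=3), then count=-143195080, then count=-143195084, then (pos=1), then count=-143195087, then (idx=4), then count=-9594070829, then count=-9594070833, then (pos=1), then count=-9594070836, then total=-3, then returns -9594070839
-22117214881694 against -9594070839: the behavior changed.
verdict: not equivalent; witness: base=4, step=0


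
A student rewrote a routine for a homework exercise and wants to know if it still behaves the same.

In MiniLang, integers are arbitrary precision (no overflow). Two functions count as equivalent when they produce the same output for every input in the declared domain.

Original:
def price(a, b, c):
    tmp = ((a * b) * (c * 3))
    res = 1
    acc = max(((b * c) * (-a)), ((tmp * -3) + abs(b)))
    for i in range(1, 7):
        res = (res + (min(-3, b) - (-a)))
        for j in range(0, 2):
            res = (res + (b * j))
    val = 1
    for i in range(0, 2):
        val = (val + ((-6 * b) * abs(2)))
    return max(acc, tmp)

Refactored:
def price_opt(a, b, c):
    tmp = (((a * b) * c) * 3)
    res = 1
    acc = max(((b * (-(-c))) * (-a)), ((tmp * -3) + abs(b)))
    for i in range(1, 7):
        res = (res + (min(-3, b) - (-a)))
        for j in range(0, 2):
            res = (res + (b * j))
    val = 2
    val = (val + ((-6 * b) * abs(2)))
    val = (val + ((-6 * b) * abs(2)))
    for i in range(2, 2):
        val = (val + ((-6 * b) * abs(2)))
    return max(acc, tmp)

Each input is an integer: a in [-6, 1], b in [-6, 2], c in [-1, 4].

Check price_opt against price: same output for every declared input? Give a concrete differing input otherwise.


Although `1` became `2`, no input in the stated domain can expose it; all 432 inputs agree.
verdict: equivalent


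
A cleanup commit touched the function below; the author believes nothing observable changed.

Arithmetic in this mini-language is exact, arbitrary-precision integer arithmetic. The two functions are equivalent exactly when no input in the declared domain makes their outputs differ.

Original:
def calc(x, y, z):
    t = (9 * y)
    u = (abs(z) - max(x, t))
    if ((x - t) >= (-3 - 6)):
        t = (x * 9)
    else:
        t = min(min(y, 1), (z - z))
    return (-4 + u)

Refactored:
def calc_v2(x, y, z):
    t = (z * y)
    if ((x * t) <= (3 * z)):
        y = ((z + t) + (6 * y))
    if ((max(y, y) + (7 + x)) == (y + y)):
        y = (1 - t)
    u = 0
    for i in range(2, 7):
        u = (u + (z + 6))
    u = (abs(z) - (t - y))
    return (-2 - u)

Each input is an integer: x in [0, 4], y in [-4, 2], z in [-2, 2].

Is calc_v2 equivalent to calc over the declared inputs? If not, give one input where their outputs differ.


Evaluate both at x=0, y=-4, z=-2.
calc: t = -36; u = 2; ((x - t) >= (-3 - 6)) -> true; t = 0; return -2
calc_v2: t = 8; ((x * t) <= (3 * z)) -> false; ((max(y, y) + (7 + x)) == (y + y)) -> false; u = 0; [i=2]; u = 4; [i=3]; u = 8; [i=4]; u = 12; [i=5]; u = 16; [i=6]; u = 20; u = -10; return 8
-2 vs 8 — the two versions disagree here.
verdict: not equivalent; witness: x=0, y=-4, z=-2


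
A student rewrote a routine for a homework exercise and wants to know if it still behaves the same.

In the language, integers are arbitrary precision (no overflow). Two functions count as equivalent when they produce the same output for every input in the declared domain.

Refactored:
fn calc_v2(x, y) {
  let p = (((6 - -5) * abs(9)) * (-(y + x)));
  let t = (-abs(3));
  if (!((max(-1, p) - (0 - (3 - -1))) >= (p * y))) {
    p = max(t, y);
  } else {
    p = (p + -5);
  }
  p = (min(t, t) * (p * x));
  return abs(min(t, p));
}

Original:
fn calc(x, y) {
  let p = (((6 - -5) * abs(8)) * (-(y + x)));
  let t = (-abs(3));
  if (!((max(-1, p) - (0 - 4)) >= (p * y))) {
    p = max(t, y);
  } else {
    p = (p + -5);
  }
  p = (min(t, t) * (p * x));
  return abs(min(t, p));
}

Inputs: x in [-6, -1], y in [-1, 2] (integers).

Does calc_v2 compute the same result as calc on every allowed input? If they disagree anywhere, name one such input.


At x=-1, y=2: calc gives 279, calc_v2 gives 312.
verdict: not equivalent; witness: x=-1, y=2


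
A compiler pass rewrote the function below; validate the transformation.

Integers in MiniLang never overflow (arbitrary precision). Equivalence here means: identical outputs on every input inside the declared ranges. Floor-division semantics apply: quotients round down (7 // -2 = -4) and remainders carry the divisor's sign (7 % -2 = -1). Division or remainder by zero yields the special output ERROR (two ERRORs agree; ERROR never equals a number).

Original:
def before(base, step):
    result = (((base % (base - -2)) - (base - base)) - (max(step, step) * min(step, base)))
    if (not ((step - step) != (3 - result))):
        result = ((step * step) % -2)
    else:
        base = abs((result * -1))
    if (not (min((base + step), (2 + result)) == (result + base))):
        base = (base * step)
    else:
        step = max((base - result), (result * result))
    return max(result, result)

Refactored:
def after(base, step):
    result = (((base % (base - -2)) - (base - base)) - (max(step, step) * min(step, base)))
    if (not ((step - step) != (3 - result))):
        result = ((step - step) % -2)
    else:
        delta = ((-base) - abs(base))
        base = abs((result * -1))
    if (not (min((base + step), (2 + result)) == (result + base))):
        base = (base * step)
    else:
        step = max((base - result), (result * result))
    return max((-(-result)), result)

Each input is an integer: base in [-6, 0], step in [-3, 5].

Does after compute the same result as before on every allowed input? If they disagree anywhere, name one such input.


The rewrite breaks on base=-5, step=1, where the results are -1 and 0.
before: result = 3; (not ((step - step) != (3 - result))) -> true; result = -1; (not (min((base + step), (2 + result)) == (result + base))) -> true; base = -5; return -1
after: result = 3; (not ((step - step) != (3 - result))) -> true; result = 0; (not (min((base + step), (2 + result)) == (result + base))) -> true; base = -5; return 0
verdict: not equivalent; witness: base=-5, step=1


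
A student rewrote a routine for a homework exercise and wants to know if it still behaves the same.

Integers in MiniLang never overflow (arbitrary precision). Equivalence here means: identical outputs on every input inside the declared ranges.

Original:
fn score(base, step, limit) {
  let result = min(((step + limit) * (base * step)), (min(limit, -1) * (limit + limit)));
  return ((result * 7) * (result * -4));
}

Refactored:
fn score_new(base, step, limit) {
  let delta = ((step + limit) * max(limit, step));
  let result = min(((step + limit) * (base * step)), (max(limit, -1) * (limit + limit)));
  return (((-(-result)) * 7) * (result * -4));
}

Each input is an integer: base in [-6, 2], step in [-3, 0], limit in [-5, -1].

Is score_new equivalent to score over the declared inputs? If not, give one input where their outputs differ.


On input base=1, step=-3, limit=-5, score returns -16128 while score_new returns -2800.
verdict: not equivalent; witness: base=1, step=-3, limit=-5


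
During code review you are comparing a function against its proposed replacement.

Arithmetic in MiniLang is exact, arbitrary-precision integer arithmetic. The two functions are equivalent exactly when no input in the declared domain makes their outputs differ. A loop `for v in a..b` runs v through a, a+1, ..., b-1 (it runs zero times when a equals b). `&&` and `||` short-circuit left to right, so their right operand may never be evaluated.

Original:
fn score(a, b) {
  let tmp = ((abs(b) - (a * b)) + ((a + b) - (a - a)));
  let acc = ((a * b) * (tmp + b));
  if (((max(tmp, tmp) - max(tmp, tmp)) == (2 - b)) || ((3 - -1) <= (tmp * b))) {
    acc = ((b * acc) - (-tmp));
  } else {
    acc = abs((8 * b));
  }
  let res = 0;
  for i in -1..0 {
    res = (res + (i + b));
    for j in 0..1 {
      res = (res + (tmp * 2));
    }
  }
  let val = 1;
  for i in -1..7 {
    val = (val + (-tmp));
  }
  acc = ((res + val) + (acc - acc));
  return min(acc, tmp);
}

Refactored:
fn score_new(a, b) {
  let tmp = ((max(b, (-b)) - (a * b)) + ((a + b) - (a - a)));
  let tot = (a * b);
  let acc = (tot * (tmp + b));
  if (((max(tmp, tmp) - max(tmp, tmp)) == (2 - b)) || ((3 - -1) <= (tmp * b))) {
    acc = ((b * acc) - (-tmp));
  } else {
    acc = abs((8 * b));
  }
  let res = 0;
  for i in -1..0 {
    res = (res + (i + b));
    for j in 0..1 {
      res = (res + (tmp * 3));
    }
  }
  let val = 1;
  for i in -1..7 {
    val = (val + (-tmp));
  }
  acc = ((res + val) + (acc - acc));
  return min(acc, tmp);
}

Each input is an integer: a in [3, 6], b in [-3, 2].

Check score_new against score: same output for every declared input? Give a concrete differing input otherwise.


At a=3, b=-3: score gives -75, score_new gives -63.
verdict: not equivalent; witness: a=3, b=-3


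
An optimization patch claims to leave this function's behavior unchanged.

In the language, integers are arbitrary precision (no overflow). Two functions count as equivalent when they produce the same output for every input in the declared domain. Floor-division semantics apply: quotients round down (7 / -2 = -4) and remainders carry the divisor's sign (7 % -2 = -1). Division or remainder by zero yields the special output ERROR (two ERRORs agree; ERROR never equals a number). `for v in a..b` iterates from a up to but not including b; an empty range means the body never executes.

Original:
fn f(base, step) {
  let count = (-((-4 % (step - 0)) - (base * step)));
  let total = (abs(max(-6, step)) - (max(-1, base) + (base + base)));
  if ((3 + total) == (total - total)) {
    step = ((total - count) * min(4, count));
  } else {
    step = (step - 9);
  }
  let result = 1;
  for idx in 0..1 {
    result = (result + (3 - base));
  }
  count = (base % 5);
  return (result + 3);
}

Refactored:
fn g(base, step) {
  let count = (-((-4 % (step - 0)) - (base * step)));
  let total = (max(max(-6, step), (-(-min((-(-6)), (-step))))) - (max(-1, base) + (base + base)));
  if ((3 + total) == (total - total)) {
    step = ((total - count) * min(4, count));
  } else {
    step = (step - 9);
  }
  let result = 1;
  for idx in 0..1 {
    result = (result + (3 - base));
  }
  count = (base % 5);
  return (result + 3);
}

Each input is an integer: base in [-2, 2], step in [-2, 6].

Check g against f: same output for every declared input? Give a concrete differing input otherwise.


Equivalent — the differences include constant usage differs, min/max/abs usage differs, yet no declared input distinguishes the two.
As a probe, take base=-2, step=0: f runs a zero divisor aborts: ERROR; g runs a zero divisor aborts: ERROR; both end at ERROR.
Across all 45 domain points the two functions coincide.
verdict: equivalent


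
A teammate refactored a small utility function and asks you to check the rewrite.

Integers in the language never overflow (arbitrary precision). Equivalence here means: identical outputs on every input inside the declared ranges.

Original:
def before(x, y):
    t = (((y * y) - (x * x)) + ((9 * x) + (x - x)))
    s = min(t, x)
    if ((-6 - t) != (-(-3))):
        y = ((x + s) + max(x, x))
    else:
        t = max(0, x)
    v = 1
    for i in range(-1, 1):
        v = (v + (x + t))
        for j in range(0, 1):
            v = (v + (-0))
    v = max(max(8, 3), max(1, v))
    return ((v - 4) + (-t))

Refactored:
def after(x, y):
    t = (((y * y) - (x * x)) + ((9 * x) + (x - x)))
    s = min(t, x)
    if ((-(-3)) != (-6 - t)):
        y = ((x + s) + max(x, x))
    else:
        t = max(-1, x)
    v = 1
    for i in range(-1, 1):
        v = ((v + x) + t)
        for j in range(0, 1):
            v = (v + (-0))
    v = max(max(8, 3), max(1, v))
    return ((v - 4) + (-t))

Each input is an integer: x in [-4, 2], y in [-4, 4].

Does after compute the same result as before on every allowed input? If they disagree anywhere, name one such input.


There is a counterexample at x=-1, y=-1: 4 on one side, 5 on the other.
before: t becomes -9; next s becomes -9; next ((-6 - t) != (-(-3))) evaluates to false; next t becomes 0; next v becomes 1; next at i=-1:; next v becomes 0; next at j=0:; next v becomes 0; next at i=0:; next v becomes -1; next at j=0:; next v becomes -1; next v becomes 8; next final value 4
after: t becomes -9; next s becomes -9; next ((-(-3)) != (-6 - t)) evaluates to false; next t becomes -1; next v becomes 1; next at i=-1:; next v becomes -1; next at j=0:; next v becomes -1; next at i=0:; next v becomes -3; next at j=0:; next v becomes -3; next v becomes 8; next final value 5
verdict: not equivalent; witness: x=-1, y=-1


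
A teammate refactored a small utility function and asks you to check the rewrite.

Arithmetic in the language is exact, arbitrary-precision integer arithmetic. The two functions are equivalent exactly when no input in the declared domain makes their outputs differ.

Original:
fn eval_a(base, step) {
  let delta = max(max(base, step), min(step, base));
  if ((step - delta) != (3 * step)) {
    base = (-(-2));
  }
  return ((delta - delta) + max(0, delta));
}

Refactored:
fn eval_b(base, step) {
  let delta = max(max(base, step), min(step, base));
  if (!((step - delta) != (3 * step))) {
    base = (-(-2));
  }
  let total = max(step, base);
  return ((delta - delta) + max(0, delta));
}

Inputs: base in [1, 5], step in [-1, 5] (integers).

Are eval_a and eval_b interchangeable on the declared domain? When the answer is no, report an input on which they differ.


The suspicious-looking change has no observable effect anywhere in the declared ranges.
Tracing base=2, step=1: eval_a: delta := 2 | ((step - delta) != (3 * step)): true | base := 2 | result 2 | eval_b: delta := 2 | (!((step - delta) != (3 * step))): false | total := 2 | result 2 — matching result 2.
Checked all 35 inputs in the declared domain: the outputs agree on every one.
verdict: equivalent


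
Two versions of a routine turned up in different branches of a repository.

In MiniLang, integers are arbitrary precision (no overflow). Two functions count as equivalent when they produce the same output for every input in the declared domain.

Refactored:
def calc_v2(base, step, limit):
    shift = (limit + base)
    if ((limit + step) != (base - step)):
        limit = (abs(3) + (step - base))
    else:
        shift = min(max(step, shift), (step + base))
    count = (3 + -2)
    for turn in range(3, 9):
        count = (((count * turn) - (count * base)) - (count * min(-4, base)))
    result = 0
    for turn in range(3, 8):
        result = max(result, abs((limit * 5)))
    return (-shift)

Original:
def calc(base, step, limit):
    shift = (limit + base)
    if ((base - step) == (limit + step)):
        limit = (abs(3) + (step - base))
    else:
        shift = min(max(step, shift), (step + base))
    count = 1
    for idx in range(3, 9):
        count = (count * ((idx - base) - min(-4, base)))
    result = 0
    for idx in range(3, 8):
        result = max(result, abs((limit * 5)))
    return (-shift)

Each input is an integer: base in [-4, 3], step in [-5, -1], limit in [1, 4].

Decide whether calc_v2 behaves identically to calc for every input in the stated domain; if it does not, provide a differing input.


Take base=-4, step=-5, limit=1.
calc: shift = -3; ((base - step) == (limit + step)) -> false; shift = -9; count = 1; [idx=3]; count = 11; [idx=4]; count = 132; [idx=5]; count = 1716; [idx=6]; count = 24024; [idx=7]; count = 360360; [idx=8]; count = 5765760; result = 0; [idx=3]; result = 5; [idx=4]; result = 5; [idx=5]; result = 5; [idx=6]; result = 5; [idx=7]; result = 5; return 9
calc_v2: shift = -3; ((limit + step) != (base - step)) -> true; limit = 2; count = 1; [turn=3]; count = 11; [turn=4]; count = 132; [turn=5]; count = 1716; [turn=6]; count = 24024; [turn=7]; count = 360360; [turn=8]; count = 5765760; result = 0; [turn=3]; result = 10; [turn=4]; result = 10; [turn=5]; result = 10; [turn=6]; result = 10; [turn=7]; result = 10; return 3
9 vs 3 — the two versions disagree here.
verdict: not equivalent; witness: base=-4, step=-5, limit=1


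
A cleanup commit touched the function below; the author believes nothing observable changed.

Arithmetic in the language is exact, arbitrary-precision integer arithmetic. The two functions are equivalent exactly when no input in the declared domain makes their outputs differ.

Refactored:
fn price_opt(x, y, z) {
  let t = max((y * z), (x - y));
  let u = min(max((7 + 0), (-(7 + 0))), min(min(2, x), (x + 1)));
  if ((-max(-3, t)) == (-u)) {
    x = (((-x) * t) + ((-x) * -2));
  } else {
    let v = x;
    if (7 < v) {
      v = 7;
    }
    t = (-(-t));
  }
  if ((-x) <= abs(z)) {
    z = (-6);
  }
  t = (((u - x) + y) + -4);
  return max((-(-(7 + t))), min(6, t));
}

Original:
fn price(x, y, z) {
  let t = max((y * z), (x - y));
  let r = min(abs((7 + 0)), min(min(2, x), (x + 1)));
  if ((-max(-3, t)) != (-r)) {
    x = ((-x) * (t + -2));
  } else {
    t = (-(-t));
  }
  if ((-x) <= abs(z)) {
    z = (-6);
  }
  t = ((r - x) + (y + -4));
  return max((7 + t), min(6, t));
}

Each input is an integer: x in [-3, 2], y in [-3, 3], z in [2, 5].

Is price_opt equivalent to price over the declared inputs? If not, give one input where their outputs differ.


Evaluate both at x=-3, y=-3, z=2.
price: t = 0; r = -3; ((-max(-3, t)) != (-r)) -> true; x = -6; ((-x) <= abs(z)) -> false; t = -4; return 3
price_opt: t = 0; u = -3; ((-max(-3, t)) == (-u)) -> false; v = -3; (7 < v) -> false; t = 0; ((-x) <= abs(z)) -> false; t = -7; return 0
3 and 0 differ, so these are not the same function on this domain.
verdict: not equivalent; witness: x=-3, y=-3, z=2


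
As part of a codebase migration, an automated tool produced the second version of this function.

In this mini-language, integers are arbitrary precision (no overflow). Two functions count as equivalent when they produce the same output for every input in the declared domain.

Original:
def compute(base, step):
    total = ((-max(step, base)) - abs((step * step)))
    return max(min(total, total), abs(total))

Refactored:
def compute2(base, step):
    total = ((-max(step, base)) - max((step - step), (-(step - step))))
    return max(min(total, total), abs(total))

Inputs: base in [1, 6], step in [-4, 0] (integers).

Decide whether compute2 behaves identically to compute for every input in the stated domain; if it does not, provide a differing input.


Consider the input base=1, step=-4.
compute: total becomes -17; next final value 17
compute2: total becomes -1; next final value 1
17 and 1 differ, so these are not the same function on this domain.
verdict: not equivalent; witness: base=1, step=-4


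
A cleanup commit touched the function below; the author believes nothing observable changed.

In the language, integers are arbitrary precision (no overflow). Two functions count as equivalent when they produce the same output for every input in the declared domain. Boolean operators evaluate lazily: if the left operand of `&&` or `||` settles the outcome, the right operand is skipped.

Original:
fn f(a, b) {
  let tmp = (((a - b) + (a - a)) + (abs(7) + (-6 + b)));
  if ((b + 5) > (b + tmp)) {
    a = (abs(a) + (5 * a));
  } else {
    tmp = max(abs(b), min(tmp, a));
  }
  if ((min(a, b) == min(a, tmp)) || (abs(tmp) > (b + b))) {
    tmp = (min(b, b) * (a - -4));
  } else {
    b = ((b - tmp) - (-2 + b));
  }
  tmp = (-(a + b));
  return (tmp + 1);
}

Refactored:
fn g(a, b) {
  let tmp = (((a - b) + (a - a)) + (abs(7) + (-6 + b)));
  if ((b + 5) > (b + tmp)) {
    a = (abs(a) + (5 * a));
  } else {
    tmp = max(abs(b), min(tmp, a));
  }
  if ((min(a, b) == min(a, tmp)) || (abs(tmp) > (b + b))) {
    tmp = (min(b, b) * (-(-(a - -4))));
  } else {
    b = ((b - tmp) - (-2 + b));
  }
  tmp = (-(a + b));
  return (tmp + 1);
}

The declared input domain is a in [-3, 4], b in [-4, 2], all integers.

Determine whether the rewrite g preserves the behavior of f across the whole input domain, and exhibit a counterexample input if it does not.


Although same computation, different form, 56/56 inputs agree.
verdict: equivalent


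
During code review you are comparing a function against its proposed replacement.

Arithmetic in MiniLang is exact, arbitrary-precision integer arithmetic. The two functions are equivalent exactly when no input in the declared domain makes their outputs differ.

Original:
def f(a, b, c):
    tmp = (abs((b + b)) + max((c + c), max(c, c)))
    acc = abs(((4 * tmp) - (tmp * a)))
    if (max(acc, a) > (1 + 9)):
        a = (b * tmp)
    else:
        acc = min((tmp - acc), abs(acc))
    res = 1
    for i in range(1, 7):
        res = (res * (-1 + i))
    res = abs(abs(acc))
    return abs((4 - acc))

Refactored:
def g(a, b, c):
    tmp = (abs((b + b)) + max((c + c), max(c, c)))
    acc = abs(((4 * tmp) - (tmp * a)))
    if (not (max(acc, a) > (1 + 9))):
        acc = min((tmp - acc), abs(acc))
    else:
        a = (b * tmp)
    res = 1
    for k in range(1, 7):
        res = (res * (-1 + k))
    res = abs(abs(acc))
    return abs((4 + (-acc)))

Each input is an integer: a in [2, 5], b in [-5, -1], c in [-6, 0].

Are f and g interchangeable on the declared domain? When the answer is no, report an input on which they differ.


Equivalent — the differences include local variable names differ; also boolean connective usage differs; also arithmetic usage differs, yet no declared input distinguishes the two.
Spot check at a=3, b=-2, c=-2 — f: tmp=2, then acc=2, then (max(acc, a) > (1 + 9)) is false, then acc=0, then res=1, then (i=1), then res=0, then (i=2), then res=0, then (i=3), then res=0, then (i=4), then res=0, then (i=5), then res=0, then (i=6), then res=0, then res=0, then returns 4. g: tmp=2, then acc=2, then (not (max(acc, a) > (1 + 9))) is true, then acc=0, then res=1, then (k=1), then res=0, then (k=2), then res=0, then (k=3), then res=0, then (k=4), then res=0, then (k=5), then res=0, then (k=6), then res=0, then res=0, then returns 4. Both give 4.
An exhaustive pass over the 140 declared inputs shows identical outputs.
verdict: equivalent


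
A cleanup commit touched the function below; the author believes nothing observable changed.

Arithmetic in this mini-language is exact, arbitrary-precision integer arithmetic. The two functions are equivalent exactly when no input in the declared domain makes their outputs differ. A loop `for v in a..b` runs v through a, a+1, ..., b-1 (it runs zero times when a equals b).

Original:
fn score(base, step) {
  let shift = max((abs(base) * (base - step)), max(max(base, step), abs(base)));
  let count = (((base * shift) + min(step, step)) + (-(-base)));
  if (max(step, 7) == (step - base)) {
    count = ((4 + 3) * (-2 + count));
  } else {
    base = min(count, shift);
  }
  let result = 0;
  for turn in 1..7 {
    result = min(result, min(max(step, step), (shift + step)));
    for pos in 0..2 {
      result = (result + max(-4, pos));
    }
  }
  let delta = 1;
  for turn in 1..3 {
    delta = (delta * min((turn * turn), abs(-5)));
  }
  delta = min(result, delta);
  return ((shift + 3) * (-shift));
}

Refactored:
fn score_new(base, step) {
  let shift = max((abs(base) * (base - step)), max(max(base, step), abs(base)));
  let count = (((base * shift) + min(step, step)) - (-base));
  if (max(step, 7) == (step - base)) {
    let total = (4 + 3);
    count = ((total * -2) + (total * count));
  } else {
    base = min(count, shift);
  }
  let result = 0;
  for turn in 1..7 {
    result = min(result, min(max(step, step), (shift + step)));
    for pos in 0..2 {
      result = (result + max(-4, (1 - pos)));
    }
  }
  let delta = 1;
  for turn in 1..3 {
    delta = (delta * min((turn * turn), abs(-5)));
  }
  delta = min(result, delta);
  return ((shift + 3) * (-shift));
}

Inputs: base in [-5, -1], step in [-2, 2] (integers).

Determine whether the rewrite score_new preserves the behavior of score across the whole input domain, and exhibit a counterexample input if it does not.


The two are interchangeable: arithmetic usage differs; and constant usage differs; and statement counts differ; and local variable names differ, and every declared input agrees.
As a probe, take base=-3, step=-1: score runs shift becomes 3; next count becomes -13; next (max(step, 7) == (step - base)) evaluates to false; next base becomes -13; next result becomes 0; next at turn=1:; next result becomes -1; next at pos=0:; next result becomes -1; next at pos=1:; next result becomes 0; next at turn=2:; next result becomes -1; next at pos=0:; next result becomes -1; next at pos=1:; next result becomes 0; next at turn=3:; next result becomes -1; next at pos=0:; next result becomes -1; next at pos=1:; next result becomes 0; next at turn=4:; next result becomes -1; next at pos=0:; next result becomes -1; next at pos=1:; next result becomes 0; next at turn=5:; next result becomes -1; next at pos=0:; next result becomes -1; next at pos=1:; next result becomes 0; next at turn=6:; next result becomes -1; next at pos=0:; next result becomes -1; next at pos=1:; next result becomes 0; next delta becomes 1; next at turn=1:; next delta becomes 1; next at turn=2:; next delta becomes 4; next delta becomes 0; next final value -18; score_new runs shift becomes 3; next count becomes -13; next (max(step, 7) == (step - base)) evaluates to false; next base becomes -13; next result becomes 0; next at turn=1:; next result becomes -1; next at pos=0:; next result becomes 0; next at pos=1:; next result becomes 0; next at turn=2:; next result becomes -1; next at pos=0:; next result becomes 0; next at pos=1:; next result becomes 0; next at turn=3:; next result becomes -1; next at pos=0:; next result becomes 0; next at pos=1:; next result becomes 0; next at turn=4:; next result becomes -1; next at pos=0:; next result becomes 0; next at pos=1:; next result becomes 0; next at turn=5:; next result becomes -1; next at pos=0:; next result becomes 0; next at pos=1:; next result becomes 0; next at turn=6:; next result becomes -1; next at pos=0:; next result becomes 0; next at pos=1:; next result becomes 0; next delta becomes 1; next at turn=1:; next delta becomes 1; next at turn=2:; next delta becomes 4; next delta becomes 0; next final value -18; both end at -18.
Checked all 25 inputs in the declared domain: the outputs agree on every one.
verdict: equivalent


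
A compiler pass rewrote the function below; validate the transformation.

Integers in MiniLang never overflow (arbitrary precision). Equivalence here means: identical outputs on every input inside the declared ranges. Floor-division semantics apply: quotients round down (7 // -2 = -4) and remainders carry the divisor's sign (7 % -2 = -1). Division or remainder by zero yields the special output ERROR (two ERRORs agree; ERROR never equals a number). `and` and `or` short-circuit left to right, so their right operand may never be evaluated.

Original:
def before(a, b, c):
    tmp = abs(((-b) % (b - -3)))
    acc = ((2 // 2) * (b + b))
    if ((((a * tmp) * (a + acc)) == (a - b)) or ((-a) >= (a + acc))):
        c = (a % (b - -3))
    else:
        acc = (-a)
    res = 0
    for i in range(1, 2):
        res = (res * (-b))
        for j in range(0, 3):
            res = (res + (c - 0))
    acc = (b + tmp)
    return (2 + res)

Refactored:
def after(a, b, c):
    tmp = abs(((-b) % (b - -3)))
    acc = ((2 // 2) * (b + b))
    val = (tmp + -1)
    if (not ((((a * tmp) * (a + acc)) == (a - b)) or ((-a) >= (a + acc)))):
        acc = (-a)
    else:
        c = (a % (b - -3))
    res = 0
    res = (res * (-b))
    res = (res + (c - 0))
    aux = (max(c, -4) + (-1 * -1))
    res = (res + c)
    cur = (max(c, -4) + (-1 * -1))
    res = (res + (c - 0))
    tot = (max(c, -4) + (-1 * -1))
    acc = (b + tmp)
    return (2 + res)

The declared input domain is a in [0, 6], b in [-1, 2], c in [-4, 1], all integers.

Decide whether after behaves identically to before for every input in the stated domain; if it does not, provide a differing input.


The two versions differ — the changes include loop structure differs; also min/max/abs usage differs; also constant usage differs; also statement counts differ; also arithmetic usage differs; also boolean connective usage differs; also local variable names differ.
Spot check at a=2, b=1, c=-3 — before: tmp becomes 3; next acc becomes 2; next ((((a * tmp) * (a + acc)) == (a - b)) or ((-a) >= (a + acc))) evaluates to false; next acc becomes -2; next res becomes 0; next at i=1:; next res becomes 0; next at j=0:; next res becomes -3; next at j=1:; next res becomes -6; next at j=2:; next res becomes -9; next acc becomes 4; next final value -7. after: tmp becomes 3; next acc becomes 2; next val becomes 2; next (not ((((a * tmp) * (a + acc)) == (a - b)) or ((-a) >= (a + acc)))) evaluates to true; next acc becomes -2; next res becomes 0; next res becomes 0; next res becomes -3; next aux becomes -2; next res becomes -6; next cur becomes -2; next res becomes -9; next tot becomes -2; next acc becomes 4; next final value -7. Both give -7.
Checked all 168 inputs in the declared domain: the outputs agree on every one.
verdict: equivalent


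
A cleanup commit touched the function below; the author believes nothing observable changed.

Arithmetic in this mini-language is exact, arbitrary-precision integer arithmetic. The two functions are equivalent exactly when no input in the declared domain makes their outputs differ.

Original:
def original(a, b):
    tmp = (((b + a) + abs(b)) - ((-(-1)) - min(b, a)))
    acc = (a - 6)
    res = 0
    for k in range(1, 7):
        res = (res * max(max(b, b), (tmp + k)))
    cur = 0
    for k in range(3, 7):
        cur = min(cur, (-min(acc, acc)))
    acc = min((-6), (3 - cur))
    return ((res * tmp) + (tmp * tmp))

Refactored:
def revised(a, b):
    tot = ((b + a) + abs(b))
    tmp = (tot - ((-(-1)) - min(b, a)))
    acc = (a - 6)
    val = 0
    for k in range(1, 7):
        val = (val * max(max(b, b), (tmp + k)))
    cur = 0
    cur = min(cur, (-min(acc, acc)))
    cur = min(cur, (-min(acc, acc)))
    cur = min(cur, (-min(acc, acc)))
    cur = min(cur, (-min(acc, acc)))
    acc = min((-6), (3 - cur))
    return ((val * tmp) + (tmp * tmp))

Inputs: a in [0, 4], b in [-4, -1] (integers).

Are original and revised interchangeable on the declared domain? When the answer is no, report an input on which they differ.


The two are interchangeable: statement counts differ, min/max/abs usage differs, loop structure differs, local variable names differ, and every declared input agrees.
Spot check at a=4, b=-1 — original: tmp := 2 | acc := -2 | res := 0 | iter k=1: | res := 0 | iter k=2: | res := 0 | iter k=3: | res := 0 | iter k=4: | res := 0 | iter k=5: | res := 0 | iter k=6: | res := 0 | cur := 0 | iter k=3: | cur := 0 | iter k=4: | cur := 0 | iter k=5: | cur := 0 | iter k=6: | cur := 0 | acc := -6 | result 4. revised: tot := 4 | tmp := 2 | acc := -2 | val := 0 | iter k=1: | val := 0 | iter k=2: | val := 0 | iter k=3: | val := 0 | iter k=4: | val := 0 | iter k=5: | val := 0 | iter k=6: | val := 0 | cur := 0 | cur := 0 | cur := 0 | cur := 0 | cur := 0 | acc := -6 | result 4. Both give 4.
Across all 20 domain points the two functions coincide.
verdict: equivalent


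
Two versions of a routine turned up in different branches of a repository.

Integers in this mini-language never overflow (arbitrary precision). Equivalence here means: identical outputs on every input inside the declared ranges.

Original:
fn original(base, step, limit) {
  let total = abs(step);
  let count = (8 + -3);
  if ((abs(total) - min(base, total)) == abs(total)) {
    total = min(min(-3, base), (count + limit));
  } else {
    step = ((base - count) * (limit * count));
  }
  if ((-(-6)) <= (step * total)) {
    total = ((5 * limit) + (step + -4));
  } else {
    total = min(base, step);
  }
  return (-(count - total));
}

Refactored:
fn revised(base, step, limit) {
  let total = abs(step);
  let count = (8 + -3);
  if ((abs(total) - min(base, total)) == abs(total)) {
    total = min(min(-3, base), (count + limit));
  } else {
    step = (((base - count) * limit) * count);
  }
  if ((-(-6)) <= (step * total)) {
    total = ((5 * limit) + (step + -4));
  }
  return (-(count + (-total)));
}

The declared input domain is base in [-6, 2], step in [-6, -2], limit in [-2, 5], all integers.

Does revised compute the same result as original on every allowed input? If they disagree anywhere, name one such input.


Input base=-6, step=-6, limit=0: -11 from original versus 1 from revised.
verdict: not equivalent; witness: base=-6, step=-6, limit=0


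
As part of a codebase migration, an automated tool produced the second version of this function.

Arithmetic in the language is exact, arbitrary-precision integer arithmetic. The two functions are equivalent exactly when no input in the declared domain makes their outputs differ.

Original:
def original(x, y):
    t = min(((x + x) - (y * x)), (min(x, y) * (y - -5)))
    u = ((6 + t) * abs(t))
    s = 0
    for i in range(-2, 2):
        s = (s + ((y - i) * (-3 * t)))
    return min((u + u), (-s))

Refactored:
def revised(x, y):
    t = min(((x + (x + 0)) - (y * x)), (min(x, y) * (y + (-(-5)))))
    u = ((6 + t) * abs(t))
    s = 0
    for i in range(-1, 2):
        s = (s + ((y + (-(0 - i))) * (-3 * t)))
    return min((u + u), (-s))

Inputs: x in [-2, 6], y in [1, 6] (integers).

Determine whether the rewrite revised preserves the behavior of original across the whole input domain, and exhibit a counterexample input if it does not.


Not equivalent: x=-2, y=1 separates them (-216 vs -144).
original: t = -12; u = -72; s = 0; [i=-2]; s = 108; [i=-1]; s = 180; [i=0]; s = 216; [i=1]; s = 216; return -216
revised: t = -12; u = -72; s = 0; [i=-1]; s = 0; [i=0]; s = 36; [i=1]; s = 108; return -144
verdict: not equivalent; witness: x=-2, y=1


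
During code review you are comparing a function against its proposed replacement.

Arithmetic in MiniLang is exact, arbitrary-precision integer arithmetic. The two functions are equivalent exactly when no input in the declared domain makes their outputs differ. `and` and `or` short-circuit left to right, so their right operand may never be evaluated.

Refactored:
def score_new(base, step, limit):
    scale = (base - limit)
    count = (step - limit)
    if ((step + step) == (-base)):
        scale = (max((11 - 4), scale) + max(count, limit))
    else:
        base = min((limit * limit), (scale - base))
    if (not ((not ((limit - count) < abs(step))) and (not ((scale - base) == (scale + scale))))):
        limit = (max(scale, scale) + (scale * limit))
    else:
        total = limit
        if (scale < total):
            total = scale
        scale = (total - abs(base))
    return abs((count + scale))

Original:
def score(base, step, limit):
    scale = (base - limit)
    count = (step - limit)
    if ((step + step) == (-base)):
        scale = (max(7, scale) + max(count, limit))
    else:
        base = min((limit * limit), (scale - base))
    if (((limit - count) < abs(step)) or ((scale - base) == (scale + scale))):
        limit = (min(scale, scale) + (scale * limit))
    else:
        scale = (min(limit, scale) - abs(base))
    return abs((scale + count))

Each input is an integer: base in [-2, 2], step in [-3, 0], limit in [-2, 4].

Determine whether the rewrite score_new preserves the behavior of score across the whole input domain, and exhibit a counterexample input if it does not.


The suspicious edit (`min(scale, scale)` became `max(scale, scale)`) never changes the result for any input inside the declared domain.
Spot check at base=-1, step=-3, limit=-2 — score: scale=1, then count=-1, then ((step + step) == (-base)) is false, then base=2, then (((limit - count) < abs(step)) or ((scale - base) == (scale + scale))) is true, then limit=-1, then returns 0. score_new: scale=1, then count=-1, then ((step + step) == (-base)) is false, then base=2, then (not ((not ((limit - count) < abs(step))) and (not ((scale - base) == (scale + scale))))) is true, then limit=-1, then returns 0. Both give 0.
Sweeping the whole domain (140 inputs) finds no disagreement.
verdict: equivalent
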